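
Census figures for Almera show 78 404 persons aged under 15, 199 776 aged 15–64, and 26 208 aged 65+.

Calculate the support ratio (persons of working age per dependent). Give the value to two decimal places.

Support ratio = 199 776 / (78 404 + 26 208) = 199 776 / 104 612 = 1.91

Support ratio: 1.91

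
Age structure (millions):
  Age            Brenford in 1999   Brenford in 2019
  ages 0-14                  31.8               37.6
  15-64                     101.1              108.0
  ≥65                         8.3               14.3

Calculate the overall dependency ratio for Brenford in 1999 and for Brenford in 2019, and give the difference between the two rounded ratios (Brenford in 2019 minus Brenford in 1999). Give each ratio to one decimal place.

Brenford in 1999: 39.7
Brenford in 2019: 48.1
Difference: +8.4

Brenford in 1999: (31.8 + 8.3) / 101.1 × 100 = 40.1 / 101.1 × 100 = 39.7
Brenford in 2019: (37.6 + 14.3) / 108.0 × 100 = 51.9 / 108.0 × 100 = 48.1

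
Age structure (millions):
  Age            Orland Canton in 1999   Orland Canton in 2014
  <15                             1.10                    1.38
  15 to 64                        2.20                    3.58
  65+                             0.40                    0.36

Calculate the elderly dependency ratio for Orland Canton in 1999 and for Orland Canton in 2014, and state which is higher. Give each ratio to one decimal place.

Orland Canton in 1999: 0.40 / 2.20 × 100 = 18.2
Orland Canton in 2014: 0.36 / 3.58 × 100 = 10.1

Orland Canton in 1999: 18.2
Orland Canton in 2014: 10.1
Higher: Orland Canton in 1999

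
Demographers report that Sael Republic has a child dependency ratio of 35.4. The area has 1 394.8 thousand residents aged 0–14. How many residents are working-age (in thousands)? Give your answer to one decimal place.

Working-age: 3 940.1

Youth dependency ratio = youth / working-age × 100
35.4 = 1 394.8 / W × 100
⇒ 3 940.1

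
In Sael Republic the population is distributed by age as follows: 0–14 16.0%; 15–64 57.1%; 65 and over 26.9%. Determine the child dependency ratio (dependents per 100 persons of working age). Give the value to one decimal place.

Youth dependency ratio = 16.0 / 57.1 × 100 = 28.0

Youth dependency ratio: 28.0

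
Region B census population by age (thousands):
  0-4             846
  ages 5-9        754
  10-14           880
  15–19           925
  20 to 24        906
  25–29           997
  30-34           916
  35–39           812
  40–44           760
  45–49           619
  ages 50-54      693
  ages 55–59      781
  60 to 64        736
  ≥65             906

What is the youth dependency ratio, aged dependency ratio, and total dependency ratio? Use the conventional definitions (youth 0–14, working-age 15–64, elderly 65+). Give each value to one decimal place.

Youth dependency ratio: 30.4
Old-age dependency ratio: 11.1
Total dependency ratio: 41.6

0–14: 846 + 754 + 880 = 2,480
15–64: 925 + 906 + 997 + 916 + 812 + 760 + 619 + 693 + 781 + 736 = 8,145
65+: 906
Youth dependency ratio = 2,480 / 8,145 × 100 = 30.4
Old-age dependency ratio = 906 / 8,145 × 100 = 11.1
Total dependency ratio = (2,480 + 906) / 8,145 × 100 = 3,386 / 8,145 × 100 = 41.6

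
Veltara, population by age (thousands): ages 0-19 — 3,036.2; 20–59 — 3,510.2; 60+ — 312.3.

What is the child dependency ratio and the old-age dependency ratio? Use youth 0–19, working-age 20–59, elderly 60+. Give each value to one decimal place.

Youth dependency ratio: 86.5
Old-age dependency ratio: 8.9

Youth dependency ratio = 3,036.2 / 3,510.2 × 100 = 86.5
Old-age dependency ratio = 312.3 / 3,510.2 × 100 = 8.9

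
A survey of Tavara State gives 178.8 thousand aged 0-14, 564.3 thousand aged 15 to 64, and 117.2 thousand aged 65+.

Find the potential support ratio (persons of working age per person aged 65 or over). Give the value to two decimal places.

Potential support ratio: 4.81

Potential support ratio = 564.3 / 117.2 = 4.81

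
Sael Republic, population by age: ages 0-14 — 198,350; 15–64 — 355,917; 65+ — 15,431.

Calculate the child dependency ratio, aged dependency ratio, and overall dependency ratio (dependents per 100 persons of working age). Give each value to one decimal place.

Youth dependency ratio: 55.7
Old-age dependency ratio: 4.3
Total dependency ratio: 60.1

Youth dependency ratio = 198,350 / 355,917 × 100 = 55.7
Old-age dependency ratio = 15,431 / 355,917 × 100 = 4.3
Total dependency ratio = (198,350 + 15,431) / 355,917 × 100 = 213,781 / 355,917 × 100 = 60.1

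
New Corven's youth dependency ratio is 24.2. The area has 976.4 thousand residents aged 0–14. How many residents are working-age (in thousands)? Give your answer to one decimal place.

Working-age: 4 034.7

Youth dependency ratio = youth / working-age × 100
24.2 = 976.4 / W × 100
⇒ 4 034.7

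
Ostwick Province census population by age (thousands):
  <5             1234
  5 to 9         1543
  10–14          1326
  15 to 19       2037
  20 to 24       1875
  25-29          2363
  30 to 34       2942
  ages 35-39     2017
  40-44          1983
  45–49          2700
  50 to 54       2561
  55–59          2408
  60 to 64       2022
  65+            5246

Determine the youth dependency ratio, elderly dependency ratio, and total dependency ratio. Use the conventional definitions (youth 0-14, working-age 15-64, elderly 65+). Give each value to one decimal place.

0–14: 1234 + 1543 + 1326 = 4103
15–64: 2037 + 1875 + 2363 + 2942 + 2017 + 1983 + 2700 + 2561 + 2408 + 2022 = 22908
65+: 5246
Youth dependency ratio = 4103 / 22908 × 100 = 17.9
Old-age dependency ratio = 5246 / 22908 × 100 = 22.9
Total dependency ratio = (4103 + 5246) / 22908 × 100 = 9349 / 22908 × 100 = 40.8

Youth dependency ratio: 17.9
Old-age dependency ratio: 22.9
Total dependency ratio: 40.8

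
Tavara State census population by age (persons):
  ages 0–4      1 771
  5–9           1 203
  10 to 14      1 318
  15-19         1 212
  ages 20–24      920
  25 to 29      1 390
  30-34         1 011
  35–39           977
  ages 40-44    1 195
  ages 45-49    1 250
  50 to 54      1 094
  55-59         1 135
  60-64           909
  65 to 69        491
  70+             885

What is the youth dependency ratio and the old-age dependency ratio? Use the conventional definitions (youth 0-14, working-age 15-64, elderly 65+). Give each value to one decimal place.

Youth dependency ratio: 38.7
Old-age dependency ratio: 12.4

0–14: 1 771 + 1 203 + 1 318 = 4 292
15–64: 1 212 + 920 + 1 390 + 1 011 + 977 + 1 195 + 1 250 + 1 094 + 1 135 + 909 = 11 093
65+: 491 + 885 = 1 376
Youth dependency ratio = 4 292 / 11 093 × 100 = 38.7
Old-age dependency ratio = 1 376 / 11 093 × 100 = 12.4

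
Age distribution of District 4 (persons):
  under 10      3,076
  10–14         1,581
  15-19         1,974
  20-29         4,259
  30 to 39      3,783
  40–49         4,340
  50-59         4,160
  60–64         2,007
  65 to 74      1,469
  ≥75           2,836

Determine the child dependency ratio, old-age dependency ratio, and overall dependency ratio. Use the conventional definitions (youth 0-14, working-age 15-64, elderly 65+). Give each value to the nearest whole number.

Youth dependency ratio: 23
Old-age dependency ratio: 21
Total dependency ratio: 44

0–14: 3,076 + 1,581 = 4,657
15–64: 1,974 + 4,259 + 3,783 + 4,340 + 4,160 + 2,007 = 20,523
65+: 1,469 + 2,836 = 4,305
Youth dependency ratio = 4,657 / 20,523 × 100 = 23
Old-age dependency ratio = 4,305 / 20,523 × 100 = 21
Total dependency ratio = (4,657 + 4,305) / 20,523 × 100 = 8,962 / 20,523 × 100 = 44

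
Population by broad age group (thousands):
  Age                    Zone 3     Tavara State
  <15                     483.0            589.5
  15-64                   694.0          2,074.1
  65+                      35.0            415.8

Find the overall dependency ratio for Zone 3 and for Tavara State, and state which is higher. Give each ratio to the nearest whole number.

Zone 3: 75
Tavara State: 48
Higher: Zone 3

Zone 3: (483.0 + 35.0) / 694.0 × 100 = 518.0 / 694.0 × 100 = 75
Tavara State: (589.5 + 415.8) / 2,074.1 × 100 = 1,005.3 / 2,074.1 × 100 = 48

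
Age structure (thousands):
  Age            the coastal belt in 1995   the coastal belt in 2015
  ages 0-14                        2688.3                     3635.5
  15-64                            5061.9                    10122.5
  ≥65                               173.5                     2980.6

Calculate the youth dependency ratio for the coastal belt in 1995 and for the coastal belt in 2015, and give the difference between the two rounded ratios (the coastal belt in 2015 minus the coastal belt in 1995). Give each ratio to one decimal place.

the coastal belt in 1995: 2688.3 / 5061.9 × 100 = 53.1
the coastal belt in 2015: 3635.5 / 10122.5 × 100 = 35.9

the coastal belt in 1995: 53.1
the coastal belt in 2015: 35.9
Difference: -17.2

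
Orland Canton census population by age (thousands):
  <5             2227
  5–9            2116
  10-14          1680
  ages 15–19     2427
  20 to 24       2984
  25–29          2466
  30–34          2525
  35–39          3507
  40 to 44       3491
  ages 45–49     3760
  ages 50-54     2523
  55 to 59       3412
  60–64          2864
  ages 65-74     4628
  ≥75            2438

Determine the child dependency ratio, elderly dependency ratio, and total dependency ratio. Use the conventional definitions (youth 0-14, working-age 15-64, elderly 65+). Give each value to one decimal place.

Youth dependency ratio: 20.1
Old-age dependency ratio: 23.6
Total dependency ratio: 43.7

0–14: 2227 + 2116 + 1680 = 6023
15–64: 2427 + 2984 + 2466 + 2525 + 3507 + 3491 + 3760 + 2523 + 3412 + 2864 = 29959
65+: 4628 + 2438 = 7066
Youth dependency ratio = 6023 / 29959 × 100 = 20.1
Old-age dependency ratio = 7066 / 29959 × 100 = 23.6
Total dependency ratio = (6023 + 7066) / 29959 × 100 = 13089 / 29959 × 100 = 43.7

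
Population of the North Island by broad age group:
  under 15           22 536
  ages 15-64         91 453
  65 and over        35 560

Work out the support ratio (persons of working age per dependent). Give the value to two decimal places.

Support ratio = 91 453 / (22 536 + 35 560) = 91 453 / 58 096 = 1.57

Support ratio: 1.57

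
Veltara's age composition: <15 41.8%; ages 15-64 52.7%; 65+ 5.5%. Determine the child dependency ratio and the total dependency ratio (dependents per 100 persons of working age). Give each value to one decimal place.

Youth dependency ratio: 79.3
Total dependency ratio: 89.8

Youth dependency ratio = 41.8 / 52.7 × 100 = 79.3
Total dependency ratio = (41.8 + 5.5) / 52.7 × 100 = 47.3 / 52.7 × 100 = 89.8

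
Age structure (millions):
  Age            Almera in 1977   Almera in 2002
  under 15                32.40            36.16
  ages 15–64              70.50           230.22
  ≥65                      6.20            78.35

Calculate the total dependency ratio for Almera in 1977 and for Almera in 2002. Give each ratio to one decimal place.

Almera in 1977: (32.40 + 6.20) / 70.50 × 100 = 38.60 / 70.50 × 100 = 54.8
Almera in 2002: (36.16 + 78.35) / 230.22 × 100 = 114.51 / 230.22 × 100 = 49.7

Almera in 1977: 54.8
Almera in 2002: 49.7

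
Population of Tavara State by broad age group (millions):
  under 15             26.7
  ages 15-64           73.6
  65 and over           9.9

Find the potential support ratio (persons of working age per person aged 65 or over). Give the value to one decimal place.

Potential support ratio = 73.6 / 9.9 = 7.4

Potential support ratio: 7.4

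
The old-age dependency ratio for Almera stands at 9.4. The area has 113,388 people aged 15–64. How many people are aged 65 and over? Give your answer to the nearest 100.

Old-age dependency ratio = elderly / working-age × 100
9.4 = E / 113,388 × 100
⇒ 10,700

Aged 65 and over: 10,700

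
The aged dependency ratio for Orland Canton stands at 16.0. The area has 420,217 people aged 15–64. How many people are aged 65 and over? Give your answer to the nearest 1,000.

Old-age dependency ratio = elderly / working-age × 100
16.0 = E / 420,217 × 100
⇒ 67,000

Aged 65 and over: 67,000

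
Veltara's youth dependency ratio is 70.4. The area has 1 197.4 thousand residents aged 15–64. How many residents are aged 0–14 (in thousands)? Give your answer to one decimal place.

Youth dependency ratio = youth / working-age × 100
70.4 = Y / 1 197.4 × 100
⇒ 843.0

Aged 0–14: 843.0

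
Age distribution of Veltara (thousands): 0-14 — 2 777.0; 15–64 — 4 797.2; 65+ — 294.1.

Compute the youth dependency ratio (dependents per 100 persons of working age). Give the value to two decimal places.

Youth dependency ratio = 2 777.0 / 4 797.2 × 100 = 57.89

Youth dependency ratio: 57.89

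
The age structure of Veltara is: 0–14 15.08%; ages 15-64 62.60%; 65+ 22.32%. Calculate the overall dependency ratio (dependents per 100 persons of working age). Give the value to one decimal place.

Total dependency ratio: 59.7

Total dependency ratio = (15.08 + 22.32) / 62.60 × 100 = 37.40 / 62.60 × 100 = 59.7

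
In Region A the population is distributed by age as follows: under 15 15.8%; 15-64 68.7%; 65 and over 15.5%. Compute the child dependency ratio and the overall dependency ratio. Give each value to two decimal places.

Youth dependency ratio = 15.8 / 68.7 × 100 = 23.00
Total dependency ratio = (15.8 + 15.5) / 68.7 × 100 = 31.3 / 68.7 × 100 = 45.56

Youth dependency ratio: 23.00
Total dependency ratio: 45.56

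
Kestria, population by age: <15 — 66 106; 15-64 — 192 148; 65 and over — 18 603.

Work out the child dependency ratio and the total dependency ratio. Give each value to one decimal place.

Youth dependency ratio = 66 106 / 192 148 × 100 = 34.4
Total dependency ratio = (66 106 + 18 603) / 192 148 × 100 = 84 709 / 192 148 × 100 = 44.1

Youth dependency ratio: 34.4
Total dependency ratio: 44.1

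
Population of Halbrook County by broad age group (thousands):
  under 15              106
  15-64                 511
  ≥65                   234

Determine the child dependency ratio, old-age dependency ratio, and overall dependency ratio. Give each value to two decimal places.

Youth dependency ratio: 20.74
Old-age dependency ratio: 45.79
Total dependency ratio: 66.54

Youth dependency ratio = 106 / 511 × 100 = 20.74
Old-age dependency ratio = 234 / 511 × 100 = 45.79
Total dependency ratio = (106 + 234) / 511 × 100 = 340 / 511 × 100 = 66.54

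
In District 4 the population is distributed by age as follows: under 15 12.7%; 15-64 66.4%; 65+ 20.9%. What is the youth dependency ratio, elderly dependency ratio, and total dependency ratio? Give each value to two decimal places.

Youth dependency ratio: 19.13
Old-age dependency ratio: 31.48
Total dependency ratio: 50.60

Youth dependency ratio = 12.7 / 66.4 × 100 = 19.13
Old-age dependency ratio = 20.9 / 66.4 × 100 = 31.48
Total dependency ratio = (12.7 + 20.9) / 66.4 × 100 = 33.6 / 66.4 × 100 = 50.60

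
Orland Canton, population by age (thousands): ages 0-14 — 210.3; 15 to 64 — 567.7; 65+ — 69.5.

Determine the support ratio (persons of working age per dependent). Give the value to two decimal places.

Support ratio = 567.7 / (210.3 + 69.5) = 567.7 / 279.8 = 2.03

Support ratio: 2.03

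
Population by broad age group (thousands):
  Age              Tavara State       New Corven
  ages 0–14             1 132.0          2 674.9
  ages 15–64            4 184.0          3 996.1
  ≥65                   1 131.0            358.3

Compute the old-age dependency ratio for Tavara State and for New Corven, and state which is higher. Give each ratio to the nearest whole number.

Tavara State: 1 131.0 / 4 184.0 × 100 = 27
New Corven: 358.3 / 3 996.1 × 100 = 9

Tavara State: 27
New Corven: 9
Higher: Tavara State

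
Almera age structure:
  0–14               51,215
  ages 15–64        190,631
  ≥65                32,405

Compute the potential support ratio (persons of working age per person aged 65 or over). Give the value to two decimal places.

Potential support ratio: 5.88

Potential support ratio = 190,631 / 32,405 = 5.88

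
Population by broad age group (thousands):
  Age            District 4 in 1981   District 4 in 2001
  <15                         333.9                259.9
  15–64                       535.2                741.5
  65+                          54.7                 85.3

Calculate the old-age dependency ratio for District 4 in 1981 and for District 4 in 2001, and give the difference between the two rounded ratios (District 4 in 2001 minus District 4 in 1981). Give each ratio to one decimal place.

District 4 in 1981: 10.2
District 4 in 2001: 11.5
Difference: +1.3

District 4 in 1981: 54.7 / 535.2 × 100 = 10.2
District 4 in 2001: 85.3 / 741.5 × 100 = 11.5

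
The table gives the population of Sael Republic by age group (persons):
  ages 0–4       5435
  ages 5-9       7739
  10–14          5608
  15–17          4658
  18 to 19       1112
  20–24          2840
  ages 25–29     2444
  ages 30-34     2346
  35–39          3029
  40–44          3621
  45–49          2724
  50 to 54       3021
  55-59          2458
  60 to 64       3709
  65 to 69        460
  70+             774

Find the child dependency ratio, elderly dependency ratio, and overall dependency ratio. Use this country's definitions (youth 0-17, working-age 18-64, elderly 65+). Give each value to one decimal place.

0–17: 5435 + 7739 + 5608 + 4658 = 23440
18–64: 1112 + 2840 + 2444 + 2346 + 3029 + 3621 + 2724 + 3021 + 2458 + 3709 = 27304
65+: 460 + 774 = 1234
Youth dependency ratio = 23440 / 27304 × 100 = 85.8
Old-age dependency ratio = 1234 / 27304 × 100 = 4.5
Total dependency ratio = (23440 + 1234) / 27304 × 100 = 24674 / 27304 × 100 = 90.4

Youth dependency ratio: 85.8
Old-age dependency ratio: 4.5
Total dependency ratio: 90.4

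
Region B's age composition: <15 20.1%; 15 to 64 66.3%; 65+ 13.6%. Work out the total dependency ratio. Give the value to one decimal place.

Total dependency ratio: 50.8

Total dependency ratio = (20.1 + 13.6) / 66.3 × 100 = 33.7 / 66.3 × 100 = 50.8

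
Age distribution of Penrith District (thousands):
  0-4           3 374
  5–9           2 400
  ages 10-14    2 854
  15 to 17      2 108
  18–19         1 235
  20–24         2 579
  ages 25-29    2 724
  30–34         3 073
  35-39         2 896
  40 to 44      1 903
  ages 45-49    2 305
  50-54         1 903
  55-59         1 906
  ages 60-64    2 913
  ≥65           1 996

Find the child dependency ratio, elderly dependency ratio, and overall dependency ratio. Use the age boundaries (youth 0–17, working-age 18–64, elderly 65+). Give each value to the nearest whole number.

0–17: 3 374 + 2 400 + 2 854 + 2 108 = 10 736
18–64: 1 235 + 2 579 + 2 724 + 3 073 + 2 896 + 1 903 + 2 305 + 1 903 + 1 906 + 2 913 = 23 437
65+: 1 996
Youth dependency ratio = 10 736 / 23 437 × 100 = 46
Old-age dependency ratio = 1 996 / 23 437 × 100 = 9
Total dependency ratio = (10 736 + 1 996) / 23 437 × 100 = 12 732 / 23 437 × 100 = 54

Youth dependency ratio: 46
Old-age dependency ratio: 9
Total dependency ratio: 54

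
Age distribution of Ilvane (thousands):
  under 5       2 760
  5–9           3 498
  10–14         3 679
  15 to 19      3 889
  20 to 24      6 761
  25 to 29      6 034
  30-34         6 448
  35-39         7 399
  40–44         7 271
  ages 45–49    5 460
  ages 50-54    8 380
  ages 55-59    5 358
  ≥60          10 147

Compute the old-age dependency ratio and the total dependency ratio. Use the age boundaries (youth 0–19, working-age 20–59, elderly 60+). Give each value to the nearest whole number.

Old-age dependency ratio: 19
Total dependency ratio: 45

0–19: 2 760 + 3 498 + 3 679 + 3 889 = 13 826
20–59: 6 761 + 6 034 + 6 448 + 7 399 + 7 271 + 5 460 + 8 380 + 5 358 = 53 111
60+: 10 147
Old-age dependency ratio = 10 147 / 53 111 × 100 = 19
Total dependency ratio = (13 826 + 10 147) / 53 111 × 100 = 23 973 / 53 111 × 100 = 45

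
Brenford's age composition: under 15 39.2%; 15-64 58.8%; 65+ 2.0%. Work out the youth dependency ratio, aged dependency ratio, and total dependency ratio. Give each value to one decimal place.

Youth dependency ratio = 39.2 / 58.8 × 100 = 66.7
Old-age dependency ratio = 2.0 / 58.8 × 100 = 3.4
Total dependency ratio = (39.2 + 2.0) / 58.8 × 100 = 41.2 / 58.8 × 100 = 70.1

Youth dependency ratio: 66.7
Old-age dependency ratio: 3.4
Total dependency ratio: 70.1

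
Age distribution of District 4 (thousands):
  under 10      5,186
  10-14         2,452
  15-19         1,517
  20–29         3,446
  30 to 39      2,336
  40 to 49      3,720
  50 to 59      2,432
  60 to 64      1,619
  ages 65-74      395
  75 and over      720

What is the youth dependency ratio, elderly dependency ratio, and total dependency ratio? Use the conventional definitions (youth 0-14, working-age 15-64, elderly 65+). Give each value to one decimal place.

Youth dependency ratio: 50.7
Old-age dependency ratio: 7.4
Total dependency ratio: 58.1

0–14: 5,186 + 2,452 = 7,638
15–64: 1,517 + 3,446 + 2,336 + 3,720 + 2,432 + 1,619 = 15,070
65+: 395 + 720 = 1,115
Youth dependency ratio = 7,638 / 15,070 × 100 = 50.7
Old-age dependency ratio = 1,115 / 15,070 × 100 = 7.4
Total dependency ratio = (7,638 + 1,115) / 15,070 × 100 = 8,753 / 15,070 × 100 = 58.1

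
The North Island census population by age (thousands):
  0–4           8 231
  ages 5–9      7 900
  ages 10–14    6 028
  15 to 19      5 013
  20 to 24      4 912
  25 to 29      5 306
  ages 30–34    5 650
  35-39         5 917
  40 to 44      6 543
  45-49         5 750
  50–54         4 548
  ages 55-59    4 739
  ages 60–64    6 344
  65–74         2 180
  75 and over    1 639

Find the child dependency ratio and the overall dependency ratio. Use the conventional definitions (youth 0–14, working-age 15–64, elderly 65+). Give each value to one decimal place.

0–14: 8 231 + 7 900 + 6 028 = 22 159
15–64: 5 013 + 4 912 + 5 306 + 5 650 + 5 917 + 6 543 + 5 750 + 4 548 + 4 739 + 6 344 = 54 722
65+: 2 180 + 1 639 = 3 819
Youth dependency ratio = 22 159 / 54 722 × 100 = 40.5
Total dependency ratio = (22 159 + 3 819) / 54 722 × 100 = 25 978 / 54 722 × 100 = 47.5

Youth dependency ratio: 40.5
Total dependency ratio: 47.5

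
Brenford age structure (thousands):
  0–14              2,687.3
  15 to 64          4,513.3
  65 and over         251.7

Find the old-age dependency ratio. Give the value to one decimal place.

Old-age dependency ratio: 5.6

Old-age dependency ratio = 251.7 / 4,513.3 × 100 = 5.6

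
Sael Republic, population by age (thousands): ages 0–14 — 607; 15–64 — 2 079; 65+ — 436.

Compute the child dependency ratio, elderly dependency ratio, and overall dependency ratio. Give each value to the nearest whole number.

Youth dependency ratio = 607 / 2 079 × 100 = 29
Old-age dependency ratio = 436 / 2 079 × 100 = 21
Total dependency ratio = (607 + 436) / 2 079 × 100 = 1 043 / 2 079 × 100 = 50

Youth dependency ratio: 29
Old-age dependency ratio: 21
Total dependency ratio: 50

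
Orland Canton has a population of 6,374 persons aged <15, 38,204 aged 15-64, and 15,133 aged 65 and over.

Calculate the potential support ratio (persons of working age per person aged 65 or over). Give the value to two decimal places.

Potential support ratio: 2.52

Potential support ratio = 38,204 / 15,133 = 2.52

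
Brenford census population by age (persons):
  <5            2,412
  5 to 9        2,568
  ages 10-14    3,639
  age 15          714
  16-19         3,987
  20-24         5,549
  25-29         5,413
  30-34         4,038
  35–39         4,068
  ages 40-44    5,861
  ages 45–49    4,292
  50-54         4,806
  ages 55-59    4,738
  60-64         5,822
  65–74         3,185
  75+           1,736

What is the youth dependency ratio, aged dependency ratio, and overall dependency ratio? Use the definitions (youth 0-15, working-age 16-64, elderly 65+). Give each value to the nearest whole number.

0–15: 2,412 + 2,568 + 3,639 + 714 = 9,333
16–64: 3,987 + 5,549 + 5,413 + 4,038 + 4,068 + 5,861 + 4,292 + 4,806 + 4,738 + 5,822 = 48,574
65+: 3,185 + 1,736 = 4,921
Youth dependency ratio = 9,333 / 48,574 × 100 = 19
Old-age dependency ratio = 4,921 / 48,574 × 100 = 10
Total dependency ratio = (9,333 + 4,921) / 48,574 × 100 = 14,254 / 48,574 × 100 = 29

Youth dependency ratio: 19
Old-age dependency ratio: 10
Total dependency ratio: 29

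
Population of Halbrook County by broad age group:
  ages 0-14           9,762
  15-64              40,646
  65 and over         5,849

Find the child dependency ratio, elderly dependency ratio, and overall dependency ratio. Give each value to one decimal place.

Youth dependency ratio = 9,762 / 40,646 × 100 = 24.0
Old-age dependency ratio = 5,849 / 40,646 × 100 = 14.4
Total dependency ratio = (9,762 + 5,849) / 40,646 × 100 = 15,611 / 40,646 × 100 = 38.4

Youth dependency ratio: 24.0
Old-age dependency ratio: 14.4
Total dependency ratio: 38.4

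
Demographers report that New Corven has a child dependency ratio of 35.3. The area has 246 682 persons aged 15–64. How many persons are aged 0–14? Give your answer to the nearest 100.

Youth dependency ratio = youth / working-age × 100
35.3 = Y / 246 682 × 100
⇒ 87 100

Aged 0–14: 87 100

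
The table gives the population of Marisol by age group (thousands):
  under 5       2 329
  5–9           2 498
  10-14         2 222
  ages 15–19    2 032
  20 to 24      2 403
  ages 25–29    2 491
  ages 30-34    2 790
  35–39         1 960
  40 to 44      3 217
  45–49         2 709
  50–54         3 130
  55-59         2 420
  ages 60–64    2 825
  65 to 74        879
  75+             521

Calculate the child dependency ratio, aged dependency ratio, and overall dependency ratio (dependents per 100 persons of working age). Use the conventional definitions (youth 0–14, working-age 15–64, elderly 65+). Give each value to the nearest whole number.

Youth dependency ratio: 27
Old-age dependency ratio: 5
Total dependency ratio: 33

0–14: 2 329 + 2 498 + 2 222 = 7 049
15–64: 2 032 + 2 403 + 2 491 + 2 790 + 1 960 + 3 217 + 2 709 + 3 130 + 2 420 + 2 825 = 25 977
65+: 879 + 521 = 1 400
Youth dependency ratio = 7 049 / 25 977 × 100 = 27
Old-age dependency ratio = 1 400 / 25 977 × 100 = 5
Total dependency ratio = (7 049 + 1 400) / 25 977 × 100 = 8 449 / 25 977 × 100 = 33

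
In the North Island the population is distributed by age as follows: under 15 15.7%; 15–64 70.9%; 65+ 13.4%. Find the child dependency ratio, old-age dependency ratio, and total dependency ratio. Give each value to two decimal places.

Youth dependency ratio: 22.14
Old-age dependency ratio: 18.90
Total dependency ratio: 41.04

Youth dependency ratio = 15.7 / 70.9 × 100 = 22.14
Old-age dependency ratio = 13.4 / 70.9 × 100 = 18.90
Total dependency ratio = (15.7 + 13.4) / 70.9 × 100 = 29.1 / 70.9 × 100 = 41.04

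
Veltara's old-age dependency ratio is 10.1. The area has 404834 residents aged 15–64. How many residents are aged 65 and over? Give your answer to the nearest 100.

Aged 65 and over: 40900

Old-age dependency ratio = elderly / working-age × 100
10.1 = E / 404834 × 100
⇒ 40900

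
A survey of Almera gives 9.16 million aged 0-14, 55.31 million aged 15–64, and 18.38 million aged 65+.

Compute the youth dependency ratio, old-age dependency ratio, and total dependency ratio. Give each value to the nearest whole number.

Youth dependency ratio: 17
Old-age dependency ratio: 33
Total dependency ratio: 50

Youth dependency ratio = 9.16 / 55.31 × 100 = 17
Old-age dependency ratio = 18.38 / 55.31 × 100 = 33
Total dependency ratio = (9.16 + 18.38) / 55.31 × 100 = 27.54 / 55.31 × 100 = 50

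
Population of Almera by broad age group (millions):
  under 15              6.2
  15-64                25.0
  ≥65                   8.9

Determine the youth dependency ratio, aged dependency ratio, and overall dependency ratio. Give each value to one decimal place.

Youth dependency ratio: 24.8
Old-age dependency ratio: 35.6
Total dependency ratio: 60.4

Youth dependency ratio = 6.2 / 25.0 × 100 = 24.8
Old-age dependency ratio = 8.9 / 25.0 × 100 = 35.6
Total dependency ratio = (6.2 + 8.9) / 25.0 × 100 = 15.1 / 25.0 × 100 = 60.4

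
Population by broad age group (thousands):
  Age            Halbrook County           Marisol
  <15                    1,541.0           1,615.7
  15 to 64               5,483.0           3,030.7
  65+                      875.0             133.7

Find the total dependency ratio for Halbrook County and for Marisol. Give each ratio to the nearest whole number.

Halbrook County: 44
Marisol: 58

Halbrook County: (1,541.0 + 875.0) / 5,483.0 × 100 = 2,416.0 / 5,483.0 × 100 = 44
Marisol: (1,615.7 + 133.7) / 3,030.7 × 100 = 1,749.4 / 3,030.7 × 100 = 58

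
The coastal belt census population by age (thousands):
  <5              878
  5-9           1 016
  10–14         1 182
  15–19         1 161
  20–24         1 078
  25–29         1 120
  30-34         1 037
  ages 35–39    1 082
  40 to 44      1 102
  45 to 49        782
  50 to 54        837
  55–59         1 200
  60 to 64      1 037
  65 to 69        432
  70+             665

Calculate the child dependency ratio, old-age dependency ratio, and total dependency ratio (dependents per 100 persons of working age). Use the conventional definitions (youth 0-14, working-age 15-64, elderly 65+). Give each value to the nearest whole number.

Youth dependency ratio: 29
Old-age dependency ratio: 11
Total dependency ratio: 40

0–14: 878 + 1 016 + 1 182 = 3 076
15–64: 1 161 + 1 078 + 1 120 + 1 037 + 1 082 + 1 102 + 782 + 837 + 1 200 + 1 037 = 10 436
65+: 432 + 665 = 1 097
Youth dependency ratio = 3 076 / 10 436 × 100 = 29
Old-age dependency ratio = 1 097 / 10 436 × 100 = 11
Total dependency ratio = (3 076 + 1 097) / 10 436 × 100 = 4 173 / 10 436 × 100 = 40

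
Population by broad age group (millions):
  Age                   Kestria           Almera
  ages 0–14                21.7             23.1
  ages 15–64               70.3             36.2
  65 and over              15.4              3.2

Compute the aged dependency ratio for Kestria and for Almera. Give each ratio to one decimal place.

Kestria: 15.4 / 70.3 × 100 = 21.9
Almera: 3.2 / 36.2 × 100 = 8.8

Kestria: 21.9
Almera: 8.8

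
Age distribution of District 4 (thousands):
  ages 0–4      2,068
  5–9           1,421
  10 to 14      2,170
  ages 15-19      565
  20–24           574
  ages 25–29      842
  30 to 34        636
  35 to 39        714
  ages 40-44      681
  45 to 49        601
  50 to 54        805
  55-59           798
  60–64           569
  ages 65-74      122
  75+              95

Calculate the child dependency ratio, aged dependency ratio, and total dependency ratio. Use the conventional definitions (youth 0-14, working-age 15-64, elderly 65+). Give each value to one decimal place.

Youth dependency ratio: 83.4
Old-age dependency ratio: 3.2
Total dependency ratio: 86.6

0–14: 2,068 + 1,421 + 2,170 = 5,659
15–64: 565 + 574 + 842 + 636 + 714 + 681 + 601 + 805 + 798 + 569 = 6,785
65+: 122 + 95 = 217
Youth dependency ratio = 5,659 / 6,785 × 100 = 83.4
Old-age dependency ratio = 217 / 6,785 × 100 = 3.2
Total dependency ratio = (5,659 + 217) / 6,785 × 100 = 5,876 / 6,785 × 100 = 86.6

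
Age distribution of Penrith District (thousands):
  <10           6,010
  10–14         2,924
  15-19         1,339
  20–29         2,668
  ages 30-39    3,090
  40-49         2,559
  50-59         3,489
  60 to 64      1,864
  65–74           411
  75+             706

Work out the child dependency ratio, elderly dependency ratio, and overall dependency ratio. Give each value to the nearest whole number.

Youth dependency ratio: 60
Old-age dependency ratio: 7
Total dependency ratio: 67

0–14: 6,010 + 2,924 = 8,934
15–64: 1,339 + 2,668 + 3,090 + 2,559 + 3,489 + 1,864 = 15,009
65+: 411 + 706 = 1,117
Youth dependency ratio = 8,934 / 15,009 × 100 = 60
Old-age dependency ratio = 1,117 / 15,009 × 100 = 7
Total dependency ratio = (8,934 + 1,117) / 15,009 × 100 = 10,051 / 15,009 × 100 = 67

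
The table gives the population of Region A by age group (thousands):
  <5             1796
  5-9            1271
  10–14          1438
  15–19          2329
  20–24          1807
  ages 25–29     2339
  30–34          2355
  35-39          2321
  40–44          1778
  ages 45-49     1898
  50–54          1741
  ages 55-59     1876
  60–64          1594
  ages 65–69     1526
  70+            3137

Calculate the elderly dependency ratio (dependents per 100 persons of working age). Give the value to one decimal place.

Old-age dependency ratio: 23.3

0–14: 1796 + 1271 + 1438 = 4505
15–64: 2329 + 1807 + 2339 + 2355 + 2321 + 1778 + 1898 + 1741 + 1876 + 1594 = 20038
65+: 1526 + 3137 = 4663
Old-age dependency ratio = 4663 / 20038 × 100 = 23.3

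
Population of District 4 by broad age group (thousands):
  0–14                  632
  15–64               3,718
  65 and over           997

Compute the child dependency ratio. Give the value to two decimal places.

Youth dependency ratio: 17.00

Youth dependency ratio = 632 / 3,718 × 100 = 17.00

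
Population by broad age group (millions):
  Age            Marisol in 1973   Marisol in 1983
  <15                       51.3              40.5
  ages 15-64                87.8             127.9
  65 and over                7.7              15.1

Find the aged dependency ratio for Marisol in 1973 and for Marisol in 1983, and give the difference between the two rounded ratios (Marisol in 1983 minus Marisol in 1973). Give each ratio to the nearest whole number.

Marisol in 1973: 7.7 / 87.8 × 100 = 9
Marisol in 1983: 15.1 / 127.9 × 100 = 12

Marisol in 1973: 9
Marisol in 1983: 12
Difference: +3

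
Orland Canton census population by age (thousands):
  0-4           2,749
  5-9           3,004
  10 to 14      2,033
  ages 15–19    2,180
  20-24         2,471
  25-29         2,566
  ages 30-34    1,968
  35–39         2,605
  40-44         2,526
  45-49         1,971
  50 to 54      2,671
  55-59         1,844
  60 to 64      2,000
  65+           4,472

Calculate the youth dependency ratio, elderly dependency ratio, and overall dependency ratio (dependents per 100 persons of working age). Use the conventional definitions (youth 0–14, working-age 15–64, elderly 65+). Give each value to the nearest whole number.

Youth dependency ratio: 34
Old-age dependency ratio: 20
Total dependency ratio: 54

0–14: 2,749 + 3,004 + 2,033 = 7,786
15–64: 2,180 + 2,471 + 2,566 + 1,968 + 2,605 + 2,526 + 1,971 + 2,671 + 1,844 + 2,000 = 22,802
65+: 4,472
Youth dependency ratio = 7,786 / 22,802 × 100 = 34
Old-age dependency ratio = 4,472 / 22,802 × 100 = 20
Total dependency ratio = (7,786 + 4,472) / 22,802 × 100 = 12,258 / 22,802 × 100 = 54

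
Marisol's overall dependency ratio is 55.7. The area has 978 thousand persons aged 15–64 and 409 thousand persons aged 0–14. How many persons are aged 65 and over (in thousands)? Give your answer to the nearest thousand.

Total dependency ratio = (youth + elderly) / working-age × 100
55.7 = (409 + E) / 978 × 100
⇒ 136

Aged 65 and over: 136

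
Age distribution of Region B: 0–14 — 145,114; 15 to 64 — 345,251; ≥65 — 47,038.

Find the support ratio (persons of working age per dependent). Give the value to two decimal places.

Support ratio: 1.80

Support ratio = 345,251 / (145,114 + 47,038) = 345,251 / 192,152 = 1.80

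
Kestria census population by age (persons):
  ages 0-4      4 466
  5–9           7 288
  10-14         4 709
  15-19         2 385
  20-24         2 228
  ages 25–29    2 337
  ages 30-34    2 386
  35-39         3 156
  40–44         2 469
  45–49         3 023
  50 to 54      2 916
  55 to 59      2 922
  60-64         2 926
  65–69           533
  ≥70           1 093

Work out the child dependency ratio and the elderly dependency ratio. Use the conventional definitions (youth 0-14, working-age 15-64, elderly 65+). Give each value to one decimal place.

Youth dependency ratio: 61.5
Old-age dependency ratio: 6.1

0–14: 4 466 + 7 288 + 4 709 = 16 463
15–64: 2 385 + 2 228 + 2 337 + 2 386 + 3 156 + 2 469 + 3 023 + 2 916 + 2 922 + 2 926 = 26 748
65+: 533 + 1 093 = 1 626
Youth dependency ratio = 16 463 / 26 748 × 100 = 61.5
Old-age dependency ratio = 1 626 / 26 748 × 100 = 6.1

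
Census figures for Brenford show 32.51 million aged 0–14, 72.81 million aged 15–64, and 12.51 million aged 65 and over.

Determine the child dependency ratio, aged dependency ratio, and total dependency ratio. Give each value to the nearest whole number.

Youth dependency ratio = 32.51 / 72.81 × 100 = 45
Old-age dependency ratio = 12.51 / 72.81 × 100 = 17
Total dependency ratio = (32.51 + 12.51) / 72.81 × 100 = 45.02 / 72.81 × 100 = 62

Youth dependency ratio: 45
Old-age dependency ratio: 17
Total dependency ratio: 62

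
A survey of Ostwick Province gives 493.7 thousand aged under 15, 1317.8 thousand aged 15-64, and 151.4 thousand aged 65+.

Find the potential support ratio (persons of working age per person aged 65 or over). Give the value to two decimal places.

Potential support ratio = 1317.8 / 151.4 = 8.70

Potential support ratio: 8.70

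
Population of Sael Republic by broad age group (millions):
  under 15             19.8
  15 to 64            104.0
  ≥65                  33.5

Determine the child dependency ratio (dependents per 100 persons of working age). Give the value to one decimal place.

Youth dependency ratio: 19.0

Youth dependency ratio = 19.8 / 104.0 × 100 = 19.0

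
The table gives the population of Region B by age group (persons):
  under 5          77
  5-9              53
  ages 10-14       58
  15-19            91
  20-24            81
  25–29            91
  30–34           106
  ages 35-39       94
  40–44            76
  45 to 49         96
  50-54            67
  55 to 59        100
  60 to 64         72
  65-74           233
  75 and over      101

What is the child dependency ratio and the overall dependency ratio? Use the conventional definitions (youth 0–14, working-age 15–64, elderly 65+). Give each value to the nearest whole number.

0–14: 77 + 53 + 58 = 188
15–64: 91 + 81 + 91 + 106 + 94 + 76 + 96 + 67 + 100 + 72 = 874
65+: 233 + 101 = 334
Youth dependency ratio = 188 / 874 × 100 = 22
Total dependency ratio = (188 + 334) / 874 × 100 = 522 / 874 × 100 = 60

Youth dependency ratio: 22
Total dependency ratio: 60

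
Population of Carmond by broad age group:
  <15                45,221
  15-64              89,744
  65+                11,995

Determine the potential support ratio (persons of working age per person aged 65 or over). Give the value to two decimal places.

Potential support ratio: 7.48

Potential support ratio = 89,744 / 11,995 = 7.48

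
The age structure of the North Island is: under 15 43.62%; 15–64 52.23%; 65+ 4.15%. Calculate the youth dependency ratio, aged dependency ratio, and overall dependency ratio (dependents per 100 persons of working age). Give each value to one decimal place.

Youth dependency ratio: 83.5
Old-age dependency ratio: 7.9
Total dependency ratio: 91.5

Youth dependency ratio = 43.62 / 52.23 × 100 = 83.5
Old-age dependency ratio = 4.15 / 52.23 × 100 = 7.9
Total dependency ratio = (43.62 + 4.15) / 52.23 × 100 = 47.77 / 52.23 × 100 = 91.5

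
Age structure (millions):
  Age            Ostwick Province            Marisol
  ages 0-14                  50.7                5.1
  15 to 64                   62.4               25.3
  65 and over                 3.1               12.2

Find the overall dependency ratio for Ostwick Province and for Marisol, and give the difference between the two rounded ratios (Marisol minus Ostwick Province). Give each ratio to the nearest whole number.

Ostwick Province: (50.7 + 3.1) / 62.4 × 100 = 53.8 / 62.4 × 100 = 86
Marisol: (5.1 + 12.2) / 25.3 × 100 = 17.3 / 25.3 × 100 = 68

Ostwick Province: 86
Marisol: 68
Difference: -18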